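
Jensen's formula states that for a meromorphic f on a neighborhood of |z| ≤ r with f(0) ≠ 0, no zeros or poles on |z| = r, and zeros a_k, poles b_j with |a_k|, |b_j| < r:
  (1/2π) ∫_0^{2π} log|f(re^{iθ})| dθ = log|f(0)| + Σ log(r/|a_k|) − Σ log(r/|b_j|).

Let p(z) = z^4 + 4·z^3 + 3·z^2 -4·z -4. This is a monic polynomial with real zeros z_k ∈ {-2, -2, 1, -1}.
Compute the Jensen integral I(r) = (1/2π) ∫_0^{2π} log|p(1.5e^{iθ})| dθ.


Zeros: -2, -2, -1, 1; r = 1.5.
Inside |z| < r: -1, 1. Outside (|z| ≥ r): -2, -2.
p(0) = -4, so log|p(0)| = log(4) = 1.3863.
Apply Jensen: I(r) = log|p(0)| + Σ_k log(r/|z_k|), summed over zeros inside |z| < r.
  log(r/|z_k|) for z_k = 1: log(1.5/1) = 0.4055
  log(r/|z_k|) for z_k = -1: log(1.5/1) = 0.4055
  Outside zeros (-2, -2) contribute nothing to the Jensen sum.
Sum over inside zeros: 0.8109.
I(r) = log|p(0)| + (inside sum) = 1.3863 + 0.8109 = 2.1972.
Note: since some zeros are outside |z| ≤ r, the simplified n·log(r) form does NOT apply — only the inside zeros contribute.

I(r) ≈ 2.1972.


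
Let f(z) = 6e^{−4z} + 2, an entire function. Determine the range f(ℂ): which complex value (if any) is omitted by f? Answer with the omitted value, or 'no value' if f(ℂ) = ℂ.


Little Picard bounds the complement of f(ℂ) to at most one point.
e^{−4z} is never zero on ℂ, so 6·e^{−4z} takes every value in ℂ ∖ {0}. Adding 2 shifts the range to ℂ ∖ {2}. Thus f omits exactly the value 2.

Omitted value: 2.


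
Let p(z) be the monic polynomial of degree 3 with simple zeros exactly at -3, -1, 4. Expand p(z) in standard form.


The polynomial is p(z) = ∏_{α ∈ S} (z − α), where S = {-3, -1, 4}.
Expanding the product yields: p(z) = z^3 -13·z -12.
The resulting polynomial has degree 3 and real coefficients as required.

p(z) = z^3 -13·z -12.


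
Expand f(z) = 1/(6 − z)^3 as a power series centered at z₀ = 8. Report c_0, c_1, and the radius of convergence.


Let w = z − z₀, so z = z₀ + w.
Then 6 − z = 6 − (z₀ + w) = (6 − z₀) − w = -2 − w.
f(z) = 1/(-2 − w)^3 = (1/(-2)^3) · (1 − w/(-2))^{−3}.
By the binomial series (1−u)^{−3} = Σ_{n≥0} C(n+2, 2) u^n for |u|<1, with u = w/(-2):
  c_n = C(n+2, 2) / (-2)^(n+3).
  c_0 = 1/(-2)^3 = -1/8.
  c_1 = 3/(-2)^4 = 3/16.
The series is valid for |w/d| < 1, i.e. |z − z₀| < |d|.
Radius of convergence: R = |6 − z₀| = |-2| = 2 (distance from z₀ to the singularity z = 6).

c_0 = -1/8, c_1 = 3/16; R = 2.


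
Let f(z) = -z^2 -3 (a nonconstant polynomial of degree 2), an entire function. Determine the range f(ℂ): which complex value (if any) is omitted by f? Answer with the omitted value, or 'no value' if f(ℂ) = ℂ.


Little Picard bounds the complement of f(ℂ) to at most one point.
For every w ∈ ℂ, the equation p(z) − w = 0 is a nonconstant polynomial in z and hence has at least one root by the fundamental theorem of algebra. So p is surjective onto ℂ, omitting no value.

Omitted value: no value.


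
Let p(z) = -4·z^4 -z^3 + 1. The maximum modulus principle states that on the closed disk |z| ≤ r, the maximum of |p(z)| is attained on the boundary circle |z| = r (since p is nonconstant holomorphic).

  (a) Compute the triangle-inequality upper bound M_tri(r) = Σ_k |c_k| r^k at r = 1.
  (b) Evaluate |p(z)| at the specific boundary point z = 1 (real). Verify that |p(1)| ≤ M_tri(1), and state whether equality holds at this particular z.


Coefficients: c_0 = 1, c_1 = 0, c_2 = 0, c_3 = -1, c_4 = -4. Radius r = 1.
Part (a). Triangle bound: M_tri(r) = Σ_k |c_k| r^k
  = |1|·1^0 + |0|·1^1 + |0|·1^2 + |-1|·1^3 + |-4|·1^4
  = 1 + 0 + 0 + 1 + 4 = 6.
This bounds M(r) := max_{|z|=r} |p(z)| from above; equality holds iff all terms c_k z^k can be made to align in phase at a single z on |z|=r.
Part (b). At z = 1 (real, on the circle |z| = r):
  p(1) = (1)·1^0 + (0)·1^1 + (0)·1^2 + (-1)·1^3 + (-4)·1^4 = -4.
  |p(1)| = 4.
Check: |p(1)| = 4 ≤ 6 = M_tri(1). ✓ Equality does not hold at z = 1 (the coefficients have mixed signs, so the terms do not all align in phase there).

M_tri(1) = 6; |p(1)| = 4; equality at z=1: no.


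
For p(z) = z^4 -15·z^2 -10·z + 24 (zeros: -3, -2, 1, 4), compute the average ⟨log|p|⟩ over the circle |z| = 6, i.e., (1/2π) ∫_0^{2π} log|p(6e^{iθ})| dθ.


Zeros: -3, -2, 1, 4; r = 6.
Inside |z| < r: -3, -2, 1, 4. Outside (|z| ≥ r): ∅.
p(0) = 24, so log|p(0)| = log(24) = 3.1781.
Apply Jensen: I(r) = log|p(0)| + Σ_k log(r/|z_k|), summed over zeros inside |z| < r.
  log(r/|z_k|) for z_k = -3: log(6/3) = 0.6931
  log(r/|z_k|) for z_k = -2: log(6/2) = 1.0986
  log(r/|z_k|) for z_k = 1: log(6/1) = 1.7918
  log(r/|z_k|) for z_k = 4: log(6/4) = 0.4055
Sum over inside zeros: 3.9890.
I(r) = log|p(0)| + (inside sum) = 3.1781 + 3.9890 = 7.1670.
Closed form (all zeros inside, monic): I(r) = n·log(r) = 4·log(6) = 7.1670. ✓

I(r) ≈ 7.1670.


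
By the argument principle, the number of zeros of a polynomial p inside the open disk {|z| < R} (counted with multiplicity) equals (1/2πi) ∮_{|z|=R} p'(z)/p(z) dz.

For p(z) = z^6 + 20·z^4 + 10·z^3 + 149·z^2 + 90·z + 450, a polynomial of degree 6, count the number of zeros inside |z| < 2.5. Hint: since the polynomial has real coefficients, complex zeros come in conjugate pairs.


The zeros of p are: (1 + 3i), (1 - 3i), (-1 + 2i), (-1 - 2i), (0 + 3i), (0 - 3i).
Their magnitudes are: 3.162, 3.162, 2.236, 2.236, 3, 3.
Zeros with |z| < R = 2.5: (-1 + 2i), (-1 - 2i).
Count = 2.
By the argument principle, (1/2πi) ∮_{|z|=R} p'(z)/p(z) dz equals exactly this count.

Number of zeros inside |z| < 2.5: 2.


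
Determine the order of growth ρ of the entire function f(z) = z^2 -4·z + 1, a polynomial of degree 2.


|f(z)| ≤ Σ|c_k|·r^k = O(r^2) as r → ∞. Polynomial growth is O(e^{r^ε}) for every ε > 0 (since r^2/e^{r^ε} → 0), so ρ ≤ ε for all ε > 0, i.e. ρ = 0. Every nonconstant polynomial has order 0.
Therefore ρ = 0.

Order ρ = 0.


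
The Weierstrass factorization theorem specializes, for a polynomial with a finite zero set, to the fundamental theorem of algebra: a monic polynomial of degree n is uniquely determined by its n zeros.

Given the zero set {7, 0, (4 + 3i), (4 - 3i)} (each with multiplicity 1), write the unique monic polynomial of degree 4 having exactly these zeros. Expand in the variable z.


The polynomial is p(z) = ∏_{α ∈ S} (z − α), where S = {7, 0, (4 + 3i), (4 - 3i)}.
Expanding the product yields: p(z) = z^4 -15·z^3 + 81·z^2 -175·z.
Note conjugate pairs combine to real quadratics: (z − (4+3i))(z − (4−3i)) = z² − 8z + 25.
The resulting polynomial has degree 4 and real coefficients as required.

p(z) = z^4 -15·z^3 + 81·z^2 -175·z.


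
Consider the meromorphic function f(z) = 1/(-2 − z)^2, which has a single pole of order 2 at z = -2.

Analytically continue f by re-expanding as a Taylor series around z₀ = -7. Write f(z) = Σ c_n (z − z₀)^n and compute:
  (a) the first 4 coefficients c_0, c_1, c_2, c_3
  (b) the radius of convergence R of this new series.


Let w = z − z₀, so z = z₀ + w.
Then -2 − z = -2 − (z₀ + w) = (-2 − z₀) − w = 5 − w.
f(z) = 1/(5 − w)^2 = (1/(5)^2) · (1 − w/(5))^{−2}.
By the binomial series (1−u)^{−2} = Σ_{n≥0} C(n+1, 1) u^n for |u|<1, with u = w/(5):
  c_n = C(n+1, 1) / (5)^(n+2).
  c_0 = 1/(5)^2 = 1/25.
  c_1 = 2/(5)^3 = 2/125.
  c_2 = 3/(5)^4 = 3/625.
  c_3 = 4/(5)^5 = 4/3125.
The series is valid for |w/d| < 1, i.e. |z − z₀| < |d|.
Radius of convergence: R = |-2 − z₀| = |5| = 5 (distance from z₀ to the singularity z = -2).

c_0 = 1/25, c_1 = 2/125, c_2 = 3/625, c_3 = 4/3125; R = 5.


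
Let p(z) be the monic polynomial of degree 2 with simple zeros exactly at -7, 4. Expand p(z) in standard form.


The polynomial is p(z) = ∏_{α ∈ S} (z − α), where S = {-7, 4}.
Expanding the product yields: p(z) = z^2 + 3·z -28.
The resulting polynomial has degree 2 and real coefficients as required.

p(z) = z^2 + 3·z -28.


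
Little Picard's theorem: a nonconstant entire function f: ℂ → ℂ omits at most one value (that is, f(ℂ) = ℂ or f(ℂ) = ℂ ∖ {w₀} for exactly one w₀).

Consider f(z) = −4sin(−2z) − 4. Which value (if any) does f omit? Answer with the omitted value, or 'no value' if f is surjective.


Little Picard bounds the complement of f(ℂ) to at most one point.
sin is entire and surjective onto ℂ: for every w ∈ ℂ, sin(ζ) = w has a solution ζ ∈ ℂ (e.g., via the complex inverse arcsin). With ζ = −2z this gives z = ζ/(-2). Then -4·sin(−2z) takes every value in -4·ℂ = ℂ, and adding -4 is a bijection of ℂ. So f is surjective and omits no value. (Note: only on the real line is sin bounded by [−1, 1].)

Omitted value: no value.


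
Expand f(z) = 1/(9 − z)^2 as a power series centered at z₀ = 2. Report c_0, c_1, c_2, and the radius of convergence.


Let w = z − z₀, so z = z₀ + w.
Then 9 − z = 9 − (z₀ + w) = (9 − z₀) − w = 7 − w.
f(z) = 1/(7 − w)^2 = (1/(7)^2) · (1 − w/(7))^{−2}.
By the binomial series (1−u)^{−2} = Σ_{n≥0} C(n+1, 1) u^n for |u|<1, with u = w/(7):
  c_n = C(n+1, 1) / (7)^(n+2).
  c_0 = 1/(7)^2 = 1/49.
  c_1 = 2/(7)^3 = 2/343.
  c_2 = 3/(7)^4 = 3/2401.
The series is valid for |w/d| < 1, i.e. |z − z₀| < |d|.
Radius of convergence: R = |9 − z₀| = |7| = 7 (distance from z₀ to the singularity z = 9).

c_0 = 1/49, c_1 = 2/343, c_2 = 3/2401; R = 7.


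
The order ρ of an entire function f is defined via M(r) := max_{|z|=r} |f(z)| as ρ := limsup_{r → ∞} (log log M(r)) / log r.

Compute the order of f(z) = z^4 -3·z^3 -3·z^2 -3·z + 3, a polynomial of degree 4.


|f(z)| ≤ Σ|c_k|·r^k = O(r^4) as r → ∞. Polynomial growth is O(e^{r^ε}) for every ε > 0 (since r^4/e^{r^ε} → 0), so ρ ≤ ε for all ε > 0, i.e. ρ = 0. Every nonconstant polynomial has order 0.
Therefore ρ = 0.

Order ρ = 0.


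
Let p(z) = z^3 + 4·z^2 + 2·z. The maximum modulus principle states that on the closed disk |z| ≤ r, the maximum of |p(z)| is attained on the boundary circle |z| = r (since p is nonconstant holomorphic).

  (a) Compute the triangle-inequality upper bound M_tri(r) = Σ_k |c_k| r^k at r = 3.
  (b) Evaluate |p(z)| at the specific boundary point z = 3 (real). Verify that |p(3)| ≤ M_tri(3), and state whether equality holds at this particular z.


Coefficients: c_0 = 0, c_1 = 2, c_2 = 4, c_3 = 1. Radius r = 3.
Part (a). Triangle bound: M_tri(r) = Σ_k |c_k| r^k
  = |0|·3^0 + |2|·3^1 + |4|·3^2 + |1|·3^3
  = 0 + 6 + 36 + 27 = 69.
This bounds M(r) := max_{|z|=r} |p(z)| from above; equality holds iff all terms c_k z^k can be made to align in phase at a single z on |z|=r.
Part (b). At z = 3 (real, on the circle |z| = r):
  p(3) = (0)·3^0 + (2)·3^1 + (4)·3^2 + (1)·3^3 = 69.
  |p(3)| = 69.
Since all nonzero coefficients share the same sign, |p(3)| = 69 = M_tri(3); the triangle bound is attained at z = 3, so in fact M(r) = 69.

M_tri(3) = 69; |p(3)| = 69; equality at z=3: yes.


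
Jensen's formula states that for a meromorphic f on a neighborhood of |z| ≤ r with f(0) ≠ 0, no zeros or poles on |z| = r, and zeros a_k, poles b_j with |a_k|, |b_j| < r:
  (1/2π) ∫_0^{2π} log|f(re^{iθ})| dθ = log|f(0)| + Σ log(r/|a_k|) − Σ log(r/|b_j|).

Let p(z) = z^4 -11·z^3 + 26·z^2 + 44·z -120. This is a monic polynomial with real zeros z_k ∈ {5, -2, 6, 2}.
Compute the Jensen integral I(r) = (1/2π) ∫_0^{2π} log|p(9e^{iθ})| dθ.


Zeros: -2, 2, 5, 6; r = 9.
Inside |z| < r: -2, 2, 5, 6. Outside (|z| ≥ r): ∅.
p(0) = -120, so log|p(0)| = log(120) = 4.7875.
Apply Jensen: I(r) = log|p(0)| + Σ_k log(r/|z_k|), summed over zeros inside |z| < r.
  log(r/|z_k|) for z_k = 5: log(9/5) = 0.5878
  log(r/|z_k|) for z_k = -2: log(9/2) = 1.5041
  log(r/|z_k|) for z_k = 6: log(9/6) = 0.4055
  log(r/|z_k|) for z_k = 2: log(9/2) = 1.5041
Sum over inside zeros: 4.0014.
I(r) = log|p(0)| + (inside sum) = 4.7875 + 4.0014 = 8.7889.
Closed form (all zeros inside, monic): I(r) = n·log(r) = 4·log(9) = 8.7889. ✓

I(r) ≈ 8.7889.


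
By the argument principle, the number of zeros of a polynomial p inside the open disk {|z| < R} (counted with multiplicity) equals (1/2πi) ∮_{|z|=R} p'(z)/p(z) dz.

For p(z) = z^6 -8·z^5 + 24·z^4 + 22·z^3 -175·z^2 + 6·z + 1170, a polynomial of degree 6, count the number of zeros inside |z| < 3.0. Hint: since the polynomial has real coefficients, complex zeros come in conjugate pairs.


The zeros of p are: (3 + 3i), (3 - 3i), (-2 + 1i), (-2 - 1i), (3 + 2i), (3 - 2i).
Their magnitudes are: 4.243, 4.243, 2.236, 2.236, 3.606, 3.606.
Zeros with |z| < R = 3.0: (-2 + 1i), (-2 - 1i).
Count = 2.
By the argument principle, (1/2πi) ∮_{|z|=R} p'(z)/p(z) dz equals exactly this count.

Number of zeros inside |z| < 3.0: 2.


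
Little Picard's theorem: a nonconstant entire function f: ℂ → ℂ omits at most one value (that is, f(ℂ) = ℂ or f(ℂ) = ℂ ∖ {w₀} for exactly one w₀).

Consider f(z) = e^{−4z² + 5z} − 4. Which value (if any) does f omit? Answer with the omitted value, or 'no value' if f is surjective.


Little Picard bounds the complement of f(ℂ) to at most one point.
The exponent g(z) = −4z² + 5z is a nonconstant polynomial, hence surjective onto ℂ. So e^{g(z)} takes every value in {e^w : w ∈ ℂ} = ℂ ∖ {0}. Adding -4 shifts the range to ℂ ∖ {-4}. f omits exactly -4.

Omitted value: -4.


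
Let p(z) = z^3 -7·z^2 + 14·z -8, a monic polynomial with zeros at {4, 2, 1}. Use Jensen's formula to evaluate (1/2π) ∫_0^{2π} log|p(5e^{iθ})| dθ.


Zeros: 1, 2, 4; r = 5.
Inside |z| < r: 1, 2, 4. Outside (|z| ≥ r): ∅.
p(0) = -8, so log|p(0)| = log(8) = 2.0794.
Apply Jensen: I(r) = log|p(0)| + Σ_k log(r/|z_k|), summed over zeros inside |z| < r.
  log(r/|z_k|) for z_k = 4: log(5/4) = 0.2231
  log(r/|z_k|) for z_k = 2: log(5/2) = 0.9163
  log(r/|z_k|) for z_k = 1: log(5/1) = 1.6094
Sum over inside zeros: 2.7489.
I(r) = log|p(0)| + (inside sum) = 2.0794 + 2.7489 = 4.8283.
Closed form (all zeros inside, monic): I(r) = n·log(r) = 3·log(5) = 4.8283. ✓

I(r) ≈ 4.8283.


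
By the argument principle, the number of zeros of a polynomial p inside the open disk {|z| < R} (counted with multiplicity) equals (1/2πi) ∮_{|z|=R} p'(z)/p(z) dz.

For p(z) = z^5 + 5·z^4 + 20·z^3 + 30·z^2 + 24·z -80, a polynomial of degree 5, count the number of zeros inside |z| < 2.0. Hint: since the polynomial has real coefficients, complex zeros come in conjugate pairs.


The zeros of p are: 1, (-2 + 2i), (-2 - 2i), (-1 + 3i), (-1 - 3i).
Their magnitudes are: 1, 2.828, 2.828, 3.162, 3.162.
Zeros with |z| < R = 2.0: 1.
Count = 1.
By the argument principle, (1/2πi) ∮_{|z|=R} p'(z)/p(z) dz equals exactly this count.

Number of zeros inside |z| < 2.0: 1.


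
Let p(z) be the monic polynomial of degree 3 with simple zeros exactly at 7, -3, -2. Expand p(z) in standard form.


The polynomial is p(z) = ∏_{α ∈ S} (z − α), where S = {7, -3, -2}.
Expanding the product yields: p(z) = z^3 -2·z^2 -29·z -42.
The resulting polynomial has degree 3 and real coefficients as required.

p(z) = z^3 -2·z^2 -29·z -42.


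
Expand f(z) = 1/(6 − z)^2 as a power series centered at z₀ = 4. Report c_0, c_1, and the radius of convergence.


Let w = z − z₀, so z = z₀ + w.
Then 6 − z = 6 − (z₀ + w) = (6 − z₀) − w = 2 − w.
f(z) = 1/(2 − w)^2 = (1/(2)^2) · (1 − w/(2))^{−2}.
By the binomial series (1−u)^{−2} = Σ_{n≥0} C(n+1, 1) u^n for |u|<1, with u = w/(2):
  c_n = C(n+1, 1) / (2)^(n+2).
  c_0 = 1/(2)^2 = 1/4.
  c_1 = 2/(2)^3 = 1/4.
The series is valid for |w/d| < 1, i.e. |z − z₀| < |d|.
Radius of convergence: R = |6 − z₀| = |2| = 2 (distance from z₀ to the singularity z = 6).

c_0 = 1/4, c_1 = 1/4; R = 2.


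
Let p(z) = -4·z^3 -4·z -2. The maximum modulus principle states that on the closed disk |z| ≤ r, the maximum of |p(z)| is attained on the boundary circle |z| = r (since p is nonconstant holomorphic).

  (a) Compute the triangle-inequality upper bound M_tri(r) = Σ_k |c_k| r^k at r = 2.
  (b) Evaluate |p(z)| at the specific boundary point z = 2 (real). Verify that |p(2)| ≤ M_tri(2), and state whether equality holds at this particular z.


Coefficients: c_0 = -2, c_1 = -4, c_2 = 0, c_3 = -4. Radius r = 2.
Part (a). Triangle bound: M_tri(r) = Σ_k |c_k| r^k
  = |-2|·2^0 + |-4|·2^1 + |0|·2^2 + |-4|·2^3
  = 2 + 8 + 0 + 32 = 42.
This bounds M(r) := max_{|z|=r} |p(z)| from above; equality holds iff all terms c_k z^k can be made to align in phase at a single z on |z|=r.
Part (b). At z = 2 (real, on the circle |z| = r):
  p(2) = (-2)·2^0 + (-4)·2^1 + (0)·2^2 + (-4)·2^3 = -42.
  |p(2)| = 42.
Since all nonzero coefficients share the same sign, |p(2)| = 42 = M_tri(2); the triangle bound is attained at z = 2, so in fact M(r) = 42.

M_tri(2) = 42; |p(2)| = 42; equality at z=2: yes.


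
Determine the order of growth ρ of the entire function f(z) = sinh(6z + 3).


sinh(w) is a linear combination of e^{iw} and e^{−iw} (or e^w, e^{−w} in the hyperbolic case), so |sinh(w)| ≤ e^{|w|}. With w = 6z + 3, |w| ≤ 6|z| + 3 = 6r + 3 on |z| = r, giving M(r) ≤ e^{6r + 3}, so ρ ≤ 1. On a suitable ray (z = it for sin/cos; z = t for sinh/cosh, t real → ∞), |sinh(6z + 3)| grows like e^{6|t|}/2, so ρ ≥ 1. Hence ρ = 1.
Therefore ρ = 1.

Order ρ = 1.


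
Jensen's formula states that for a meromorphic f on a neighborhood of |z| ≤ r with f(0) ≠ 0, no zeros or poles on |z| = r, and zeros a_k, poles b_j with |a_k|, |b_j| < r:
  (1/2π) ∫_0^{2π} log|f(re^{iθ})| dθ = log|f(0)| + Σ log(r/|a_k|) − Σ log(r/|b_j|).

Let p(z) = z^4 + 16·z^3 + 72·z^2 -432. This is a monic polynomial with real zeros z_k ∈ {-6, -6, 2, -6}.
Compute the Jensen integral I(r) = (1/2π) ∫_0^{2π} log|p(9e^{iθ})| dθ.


Zeros: -6, -6, -6, 2; r = 9.
Inside |z| < r: -6, -6, -6, 2. Outside (|z| ≥ r): ∅.
p(0) = -432, so log|p(0)| = log(432) = 6.0684.
Apply Jensen: I(r) = log|p(0)| + Σ_k log(r/|z_k|), summed over zeros inside |z| < r.
  log(r/|z_k|) for z_k = -6: log(9/6) = 0.4055
  log(r/|z_k|) for z_k = -6: log(9/6) = 0.4055
  log(r/|z_k|) for z_k = 2: log(9/2) = 1.5041
  log(r/|z_k|) for z_k = -6: log(9/6) = 0.4055
Sum over inside zeros: 2.7205.
I(r) = log|p(0)| + (inside sum) = 6.0684 + 2.7205 = 8.7889.
Closed form (all zeros inside, monic): I(r) = n·log(r) = 4·log(9) = 8.7889. ✓

I(r) ≈ 8.7889.


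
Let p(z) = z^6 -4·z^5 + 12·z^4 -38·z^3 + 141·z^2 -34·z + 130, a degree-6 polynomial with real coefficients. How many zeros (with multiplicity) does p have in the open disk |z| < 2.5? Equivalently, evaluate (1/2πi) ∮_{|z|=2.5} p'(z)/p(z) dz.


The zeros of p are: (3 + 2i), (3 - 2i), (0 + 1i), (0 - 1i), (-1 + 3i), (-1 - 3i).
Their magnitudes are: 3.606, 3.606, 1, 1, 3.162, 3.162.
Zeros with |z| < R = 2.5: (0 + 1i), (0 - 1i).
Count = 2.
By the argument principle, (1/2πi) ∮_{|z|=R} p'(z)/p(z) dz equals exactly this count.

Number of zeros inside |z| < 2.5: 2.


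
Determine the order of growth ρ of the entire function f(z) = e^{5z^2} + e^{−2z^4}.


Each summand is entire of order 2 and 4 respectively (as in the single-exponential case). The order of a sum is at most the max of the orders, so ρ ≤ 4. For the lower bound: on |z|=r choose arg z so that -2z^4 is real positive; then |e^{-2z^4}| = e^{2r^4} while |e^{5z^2}| ≤ e^{5r^2} = o(e^{2r^4}). So |f| ≥ e^{2r^4}(1 − o(1)) and ρ ≥ 4. Hence ρ = max(2, 4) = 4.
Therefore ρ = 4.

Order ρ = 4.


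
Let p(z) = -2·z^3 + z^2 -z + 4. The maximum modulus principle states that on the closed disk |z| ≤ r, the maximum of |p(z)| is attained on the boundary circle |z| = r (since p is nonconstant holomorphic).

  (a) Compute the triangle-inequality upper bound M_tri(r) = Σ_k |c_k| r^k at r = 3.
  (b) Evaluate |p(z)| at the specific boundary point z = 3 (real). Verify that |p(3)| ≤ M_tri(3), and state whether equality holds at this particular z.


Coefficients: c_0 = 4, c_1 = -1, c_2 = 1, c_3 = -2. Radius r = 3.
Part (a). Triangle bound: M_tri(r) = Σ_k |c_k| r^k
  = |4|·3^0 + |-1|·3^1 + |1|·3^2 + |-2|·3^3
  = 4 + 3 + 9 + 54 = 70.
This bounds M(r) := max_{|z|=r} |p(z)| from above; equality holds iff all terms c_k z^k can be made to align in phase at a single z on |z|=r.
Part (b). At z = 3 (real, on the circle |z| = r):
  p(3) = (4)·3^0 + (-1)·3^1 + (1)·3^2 + (-2)·3^3 = -44.
  |p(3)| = 44.
Check: |p(3)| = 44 ≤ 70 = M_tri(3). ✓ Equality does not hold at z = 3 (the coefficients have mixed signs, so the terms do not all align in phase there).

M_tri(3) = 70; |p(3)| = 44; equality at z=3: no.


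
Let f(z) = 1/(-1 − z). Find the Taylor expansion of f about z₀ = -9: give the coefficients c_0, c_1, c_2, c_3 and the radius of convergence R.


Let w = z − z₀, so z = z₀ + w.
Then -1 − z = -1 − (z₀ + w) = (-1 − z₀) − w = 8 − w.
f(z) = 1/(8 − w) = (1/(8)) · 1/(1 − w/(8)) = Σ_{n≥0} w^n / (8)^(n+1).
So c_n = 1/(8)^(n+1):
  c_0 = 1/(8)^1 = 1/8.
  c_1 = 1/(8)^2 = 1/64.
  c_2 = 1/(8)^3 = 1/512.
  c_3 = 1/(8)^4 = 1/4096.
The series is valid for |w/d| < 1, i.e. |z − z₀| < |d|.
Radius of convergence: R = |-1 − z₀| = |8| = 8 (distance from z₀ to the singularity z = -1).

c_0 = 1/8, c_1 = 1/64, c_2 = 1/512, c_3 = 1/4096; R = 8.


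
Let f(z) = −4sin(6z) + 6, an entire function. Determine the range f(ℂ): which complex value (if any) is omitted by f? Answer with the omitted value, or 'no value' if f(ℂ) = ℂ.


Little Picard bounds the complement of f(ℂ) to at most one point.
sin is entire and surjective onto ℂ: for every w ∈ ℂ, sin(ζ) = w has a solution ζ ∈ ℂ (e.g., via the complex inverse arcsin). With ζ = 6z this gives z = ζ/(6). Then -4·sin(6z) takes every value in -4·ℂ = ℂ, and adding 6 is a bijection of ℂ. So f is surjective and omits no value. (Note: only on the real line is sin bounded by [−1, 1].)

Omitted value: no value.


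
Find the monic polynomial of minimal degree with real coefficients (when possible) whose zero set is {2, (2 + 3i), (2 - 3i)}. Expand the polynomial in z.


The polynomial is p(z) = ∏_{α ∈ S} (z − α), where S = {2, (2 + 3i), (2 - 3i)}.
Expanding the product yields: p(z) = z^3 -6·z^2 + 21·z -26.
Note conjugate pairs combine to real quadratics: (z − (2+3i))(z − (2−3i)) = z² − 4z + 13.
The resulting polynomial has degree 3 and real coefficients as required.

p(z) = z^3 -6·z^2 + 21·z -26.


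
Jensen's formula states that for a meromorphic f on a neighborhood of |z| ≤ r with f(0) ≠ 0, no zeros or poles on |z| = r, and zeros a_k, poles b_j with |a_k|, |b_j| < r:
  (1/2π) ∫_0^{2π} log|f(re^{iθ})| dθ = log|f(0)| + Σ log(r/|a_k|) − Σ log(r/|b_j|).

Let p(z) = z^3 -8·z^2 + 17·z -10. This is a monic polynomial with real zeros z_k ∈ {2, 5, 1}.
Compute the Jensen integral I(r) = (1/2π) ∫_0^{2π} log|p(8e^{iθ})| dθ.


Zeros: 1, 2, 5; r = 8.
Inside |z| < r: 1, 2, 5. Outside (|z| ≥ r): ∅.
p(0) = -10, so log|p(0)| = log(10) = 2.3026.
Apply Jensen: I(r) = log|p(0)| + Σ_k log(r/|z_k|), summed over zeros inside |z| < r.
  log(r/|z_k|) for z_k = 2: log(8/2) = 1.3863
  log(r/|z_k|) for z_k = 5: log(8/5) = 0.4700
  log(r/|z_k|) for z_k = 1: log(8/1) = 2.0794
Sum over inside zeros: 3.9357.
I(r) = log|p(0)| + (inside sum) = 2.3026 + 3.9357 = 6.2383.
Closed form (all zeros inside, monic): I(r) = n·log(r) = 3·log(8) = 6.2383. ✓

I(r) ≈ 6.2383.


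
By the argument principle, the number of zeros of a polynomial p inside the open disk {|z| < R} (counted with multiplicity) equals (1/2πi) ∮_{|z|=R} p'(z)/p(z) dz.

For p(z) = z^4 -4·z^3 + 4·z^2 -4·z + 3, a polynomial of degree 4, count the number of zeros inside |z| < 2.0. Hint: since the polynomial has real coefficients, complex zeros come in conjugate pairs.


The zeros of p are: (0 + 1i), (0 - 1i), 1, 3.
Their magnitudes are: 1, 1, 1, 3.
Zeros with |z| < R = 2.0: (0 + 1i), (0 - 1i), 1.
Count = 3.
By the argument principle, (1/2πi) ∮_{|z|=R} p'(z)/p(z) dz equals exactly this count.

Number of zeros inside |z| < 2.0: 3.


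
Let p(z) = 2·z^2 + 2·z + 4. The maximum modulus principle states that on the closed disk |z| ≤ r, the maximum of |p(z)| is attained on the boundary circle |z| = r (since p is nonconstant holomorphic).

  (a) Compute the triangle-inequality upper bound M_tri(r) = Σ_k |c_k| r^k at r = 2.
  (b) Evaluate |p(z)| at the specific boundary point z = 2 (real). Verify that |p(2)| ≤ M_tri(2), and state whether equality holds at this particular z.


Coefficients: c_0 = 4, c_1 = 2, c_2 = 2. Radius r = 2.
Part (a). Triangle bound: M_tri(r) = Σ_k |c_k| r^k
  = |4|·2^0 + |2|·2^1 + |2|·2^2
  = 4 + 4 + 8 = 16.
This bounds M(r) := max_{|z|=r} |p(z)| from above; equality holds iff all terms c_k z^k can be made to align in phase at a single z on |z|=r.
Part (b). At z = 2 (real, on the circle |z| = r):
  p(2) = (4)·2^0 + (2)·2^1 + (2)·2^2 = 16.
  |p(2)| = 16.
Since all nonzero coefficients share the same sign, |p(2)| = 16 = M_tri(2); the triangle bound is attained at z = 2, so in fact M(r) = 16.

M_tri(2) = 16; |p(2)| = 16; equality at z=2: yes.


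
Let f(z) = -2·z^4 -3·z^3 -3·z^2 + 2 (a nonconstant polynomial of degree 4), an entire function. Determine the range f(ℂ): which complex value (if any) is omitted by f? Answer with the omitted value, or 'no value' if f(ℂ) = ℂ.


Little Picard bounds the complement of f(ℂ) to at most one point.
For every w ∈ ℂ, the equation p(z) − w = 0 is a nonconstant polynomial in z and hence has at least one root by the fundamental theorem of algebra. So p is surjective onto ℂ, omitting no value.

Omitted value: no value.


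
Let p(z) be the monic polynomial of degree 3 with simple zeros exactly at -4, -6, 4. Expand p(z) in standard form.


The polynomial is p(z) = ∏_{α ∈ S} (z − α), where S = {-4, -6, 4}.
Expanding the product yields: p(z) = z^3 + 6·z^2 -16·z -96.
The resulting polynomial has degree 3 and real coefficients as required.

p(z) = z^3 + 6·z^2 -16·z -96.


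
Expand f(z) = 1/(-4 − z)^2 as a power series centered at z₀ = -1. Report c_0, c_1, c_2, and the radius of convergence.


Let w = z − z₀, so z = z₀ + w.
Then -4 − z = -4 − (z₀ + w) = (-4 − z₀) − w = -3 − w.
f(z) = 1/(-3 − w)^2 = (1/(-3)^2) · (1 − w/(-3))^{−2}.
By the binomial series (1−u)^{−2} = Σ_{n≥0} C(n+1, 1) u^n for |u|<1, with u = w/(-3):
  c_n = C(n+1, 1) / (-3)^(n+2).
  c_0 = 1/(-3)^2 = 1/9.
  c_1 = 2/(-3)^3 = -2/27.
  c_2 = 3/(-3)^4 = 1/27.
The series is valid for |w/d| < 1, i.e. |z − z₀| < |d|.
Radius of convergence: R = |-4 − z₀| = |-3| = 3 (distance from z₀ to the singularity z = -4).

c_0 = 1/9, c_1 = -2/27, c_2 = 1/27; R = 3.


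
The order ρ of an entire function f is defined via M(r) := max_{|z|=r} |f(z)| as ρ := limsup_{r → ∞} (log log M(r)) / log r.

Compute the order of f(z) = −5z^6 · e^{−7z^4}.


M(r) = max_{|z|=r} |-5|·|z|^6·|e^{−7z^4}| = 5·r^6 · e^{7r^4} (the factors attain their maxima compatibly on |z|=r). Then log M(r) = log 5 + 6·log r + 7r^4, dominated by the last term, so log log M(r) ~ 4·log r. The polynomial factor -5z^6 contributes only a log r term and does not affect the order. ρ = 4.
Therefore ρ = 4.

Order ρ = 4.


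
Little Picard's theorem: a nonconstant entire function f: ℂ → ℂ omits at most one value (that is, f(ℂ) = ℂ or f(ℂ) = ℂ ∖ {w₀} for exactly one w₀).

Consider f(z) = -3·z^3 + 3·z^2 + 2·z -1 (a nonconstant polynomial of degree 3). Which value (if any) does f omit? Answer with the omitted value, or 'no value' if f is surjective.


Little Picard bounds the complement of f(ℂ) to at most one point.
For every w ∈ ℂ, the equation p(z) − w = 0 is a nonconstant polynomial in z and hence has at least one root by the fundamental theorem of algebra. So p is surjective onto ℂ, omitting no value.

Omitted value: no value.


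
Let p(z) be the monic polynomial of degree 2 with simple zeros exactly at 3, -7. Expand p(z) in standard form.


The polynomial is p(z) = ∏_{α ∈ S} (z − α), where S = {3, -7}.
Expanding the product yields: p(z) = z^2 + 4·z -21.
The resulting polynomial has degree 2 and real coefficients as required.

p(z) = z^2 + 4·z -21.


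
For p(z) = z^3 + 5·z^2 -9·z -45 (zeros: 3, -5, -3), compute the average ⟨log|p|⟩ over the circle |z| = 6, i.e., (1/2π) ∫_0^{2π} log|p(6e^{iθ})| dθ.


Zeros: -5, -3, 3; r = 6.
Inside |z| < r: -5, -3, 3. Outside (|z| ≥ r): ∅.
p(0) = -45, so log|p(0)| = log(45) = 3.8067.
Apply Jensen: I(r) = log|p(0)| + Σ_k log(r/|z_k|), summed over zeros inside |z| < r.
  log(r/|z_k|) for z_k = 3: log(6/3) = 0.6931
  log(r/|z_k|) for z_k = -5: log(6/5) = 0.1823
  log(r/|z_k|) for z_k = -3: log(6/3) = 0.6931
Sum over inside zeros: 1.5686.
I(r) = log|p(0)| + (inside sum) = 3.8067 + 1.5686 = 5.3753.
Closed form (all zeros inside, monic): I(r) = n·log(r) = 3·log(6) = 5.3753. ✓

I(r) ≈ 5.3753.


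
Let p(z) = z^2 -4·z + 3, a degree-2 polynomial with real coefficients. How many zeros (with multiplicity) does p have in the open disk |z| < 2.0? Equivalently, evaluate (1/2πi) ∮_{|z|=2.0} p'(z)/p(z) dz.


The zeros of p are: 3, 1.
Their magnitudes are: 3, 1.
Zeros with |z| < R = 2.0: 1.
Count = 1.
By the argument principle, (1/2πi) ∮_{|z|=R} p'(z)/p(z) dz equals exactly this count.

Number of zeros inside |z| < 2.0: 1.


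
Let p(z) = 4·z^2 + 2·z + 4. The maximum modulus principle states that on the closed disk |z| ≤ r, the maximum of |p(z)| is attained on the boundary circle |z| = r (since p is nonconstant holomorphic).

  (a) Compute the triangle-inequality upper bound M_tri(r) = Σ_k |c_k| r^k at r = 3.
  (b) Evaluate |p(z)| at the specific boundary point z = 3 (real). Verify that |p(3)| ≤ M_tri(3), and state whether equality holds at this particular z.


Coefficients: c_0 = 4, c_1 = 2, c_2 = 4. Radius r = 3.
Part (a). Triangle bound: M_tri(r) = Σ_k |c_k| r^k
  = |4|·3^0 + |2|·3^1 + |4|·3^2
  = 4 + 6 + 36 = 46.
This bounds M(r) := max_{|z|=r} |p(z)| from above; equality holds iff all terms c_k z^k can be made to align in phase at a single z on |z|=r.
Part (b). At z = 3 (real, on the circle |z| = r):
  p(3) = (4)·3^0 + (2)·3^1 + (4)·3^2 = 46.
  |p(3)| = 46.
Since all nonzero coefficients share the same sign, |p(3)| = 46 = M_tri(3); the triangle bound is attained at z = 3, so in fact M(r) = 46.

M_tri(3) = 46; |p(3)| = 46; equality at z=3: yes.


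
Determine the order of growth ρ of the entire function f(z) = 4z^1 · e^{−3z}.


M(r) = max_{|z|=r} |4|·|z|^1·|e^{−3z}| = 4·r^1 · e^{3r^1} (the factors attain their maxima compatibly on |z|=r). Then log M(r) = log 4 + 1·log r + 3r^1, dominated by the last term, so log log M(r) ~ 1·log r. The polynomial factor 4z^1 contributes only a log r term and does not affect the order. ρ = 1.
Therefore ρ = 1.

Order ρ = 1.


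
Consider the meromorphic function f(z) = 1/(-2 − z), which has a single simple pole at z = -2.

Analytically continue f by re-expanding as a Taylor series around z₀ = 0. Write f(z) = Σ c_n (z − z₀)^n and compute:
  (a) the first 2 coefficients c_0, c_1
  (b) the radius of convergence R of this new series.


Let w = z − z₀, so z = z₀ + w.
Then -2 − z = -2 − (z₀ + w) = (-2 − z₀) − w = -2 − w.
f(z) = 1/(-2 − w) = (1/(-2)) · 1/(1 − w/(-2)) = Σ_{n≥0} w^n / (-2)^(n+1).
So c_n = 1/(-2)^(n+1):
  c_0 = 1/(-2)^1 = -1/2.
  c_1 = 1/(-2)^2 = 1/4.
The series is valid for |w/d| < 1, i.e. |z − z₀| < |d|.
Radius of convergence: R = |-2 − z₀| = |-2| = 2 (distance from z₀ to the singularity z = -2).

c_0 = -1/2, c_1 = 1/4; R = 2.


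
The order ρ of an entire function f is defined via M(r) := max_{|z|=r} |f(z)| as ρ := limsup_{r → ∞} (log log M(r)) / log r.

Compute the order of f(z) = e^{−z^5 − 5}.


|e^{−z^5 − 5}| = e^{Re(-1·z^5) + -5} ≤ e^{1|z|^5 + -5} = e^{1r^5 + -5} on |z| = r, so ρ ≤ 5. Choosing z on |z|=r so that -1·z^5 is real positive (always possible by picking arg z appropriately) gives |f(z)| = e^{1r^5 + -5}, matching the bound. The additive constant -5 does not affect log log M(r) ~ 5·log r. Hence ρ = 5.
Therefore ρ = 5.

Order ρ = 5.


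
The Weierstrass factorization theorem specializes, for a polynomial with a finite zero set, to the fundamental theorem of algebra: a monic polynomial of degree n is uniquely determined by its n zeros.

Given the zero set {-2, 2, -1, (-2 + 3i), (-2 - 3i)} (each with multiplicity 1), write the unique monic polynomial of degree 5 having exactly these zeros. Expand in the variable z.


The polynomial is p(z) = ∏_{α ∈ S} (z − α), where S = {-2, 2, -1, (-2 + 3i), (-2 - 3i)}.
Expanding the product yields: p(z) = z^5 + 5·z^4 + 13·z^3 -7·z^2 -68·z -52.
Note conjugate pairs combine to real quadratics: (z − (-2+3i))(z − (-2−3i)) = z² + 4z + 13.
The resulting polynomial has degree 5 and real coefficients as required.

p(z) = z^5 + 5·z^4 + 13·z^3 -7·z^2 -68·z -52.


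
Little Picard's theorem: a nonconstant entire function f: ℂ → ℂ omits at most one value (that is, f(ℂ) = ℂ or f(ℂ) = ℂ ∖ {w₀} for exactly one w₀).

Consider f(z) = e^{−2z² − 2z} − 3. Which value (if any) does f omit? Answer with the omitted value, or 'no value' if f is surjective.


Little Picard bounds the complement of f(ℂ) to at most one point.
The exponent g(z) = −2z² − 2z is a nonconstant polynomial, hence surjective onto ℂ. So e^{g(z)} takes every value in {e^w : w ∈ ℂ} = ℂ ∖ {0}. Adding -3 shifts the range to ℂ ∖ {-3}. f omits exactly -3.

Omitted value: -3.


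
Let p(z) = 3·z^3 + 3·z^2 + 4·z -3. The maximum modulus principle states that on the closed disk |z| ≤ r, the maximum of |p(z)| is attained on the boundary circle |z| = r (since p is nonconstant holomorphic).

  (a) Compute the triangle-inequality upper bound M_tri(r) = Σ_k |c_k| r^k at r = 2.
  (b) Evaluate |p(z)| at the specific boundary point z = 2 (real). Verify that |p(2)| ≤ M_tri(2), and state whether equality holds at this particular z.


Coefficients: c_0 = -3, c_1 = 4, c_2 = 3, c_3 = 3. Radius r = 2.
Part (a). Triangle bound: M_tri(r) = Σ_k |c_k| r^k
  = |-3|·2^0 + |4|·2^1 + |3|·2^2 + |3|·2^3
  = 3 + 8 + 12 + 24 = 47.
This bounds M(r) := max_{|z|=r} |p(z)| from above; equality holds iff all terms c_k z^k can be made to align in phase at a single z on |z|=r.
Part (b). At z = 2 (real, on the circle |z| = r):
  p(2) = (-3)·2^0 + (4)·2^1 + (3)·2^2 + (3)·2^3 = 41.
  |p(2)| = 41.
Check: |p(2)| = 41 ≤ 47 = M_tri(2). ✓ Equality does not hold at z = 2 (the coefficients have mixed signs, so the terms do not all align in phase there).

M_tri(2) = 47; |p(2)| = 41; equality at z=2: no.


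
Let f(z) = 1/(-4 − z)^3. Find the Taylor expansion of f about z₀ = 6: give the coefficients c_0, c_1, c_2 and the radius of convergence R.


Let w = z − z₀, so z = z₀ + w.
Then -4 − z = -4 − (z₀ + w) = (-4 − z₀) − w = -10 − w.
f(z) = 1/(-10 − w)^3 = (1/(-10)^3) · (1 − w/(-10))^{−3}.
By the binomial series (1−u)^{−3} = Σ_{n≥0} C(n+2, 2) u^n for |u|<1, with u = w/(-10):
  c_n = C(n+2, 2) / (-10)^(n+3).
  c_0 = 1/(-10)^3 = -1/1000.
  c_1 = 3/(-10)^4 = 3/10000.
  c_2 = 6/(-10)^5 = -3/50000.
The series is valid for |w/d| < 1, i.e. |z − z₀| < |d|.
Radius of convergence: R = |-4 − z₀| = |-10| = 10 (distance from z₀ to the singularity z = -4).

c_0 = -1/1000, c_1 = 3/10000, c_2 = -3/50000; R = 10.


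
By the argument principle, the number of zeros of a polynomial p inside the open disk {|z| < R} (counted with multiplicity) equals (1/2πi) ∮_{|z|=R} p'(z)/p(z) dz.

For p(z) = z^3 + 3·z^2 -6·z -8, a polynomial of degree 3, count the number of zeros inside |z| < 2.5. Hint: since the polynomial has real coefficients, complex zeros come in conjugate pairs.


The zeros of p are: -4, -1, 2.
Their magnitudes are: 4, 1, 2.
Zeros with |z| < R = 2.5: -1, 2.
Count = 2.
By the argument principle, (1/2πi) ∮_{|z|=R} p'(z)/p(z) dz equals exactly this count.

Number of zeros inside |z| < 2.5: 2.


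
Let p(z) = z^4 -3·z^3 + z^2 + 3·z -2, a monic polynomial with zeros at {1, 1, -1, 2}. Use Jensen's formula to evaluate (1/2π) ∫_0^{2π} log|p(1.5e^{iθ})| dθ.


Zeros: -1, 1, 1, 2; r = 1.5.
Inside |z| < r: -1, 1, 1. Outside (|z| ≥ r): 2.
p(0) = -2, so log|p(0)| = log(2) = 0.6931.
Apply Jensen: I(r) = log|p(0)| + Σ_k log(r/|z_k|), summed over zeros inside |z| < r.
  log(r/|z_k|) for z_k = 1: log(1.5/1) = 0.4055
  log(r/|z_k|) for z_k = 1: log(1.5/1) = 0.4055
  log(r/|z_k|) for z_k = -1: log(1.5/1) = 0.4055
  Outside zeros (2) contribute nothing to the Jensen sum.
Sum over inside zeros: 1.2164.
I(r) = log|p(0)| + (inside sum) = 0.6931 + 1.2164 = 1.9095.
Note: since some zeros are outside |z| ≤ r, the simplified n·log(r) form does NOT apply — only the inside zeros contribute.

I(r) ≈ 1.9095.


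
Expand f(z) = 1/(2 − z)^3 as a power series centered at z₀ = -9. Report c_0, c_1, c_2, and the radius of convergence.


Let w = z − z₀, so z = z₀ + w.
Then 2 − z = 2 − (z₀ + w) = (2 − z₀) − w = 11 − w.
f(z) = 1/(11 − w)^3 = (1/(11)^3) · (1 − w/(11))^{−3}.
By the binomial series (1−u)^{−3} = Σ_{n≥0} C(n+2, 2) u^n for |u|<1, with u = w/(11):
  c_n = C(n+2, 2) / (11)^(n+3).
  c_0 = 1/(11)^3 = 1/1331.
  c_1 = 3/(11)^4 = 3/14641.
  c_2 = 6/(11)^5 = 6/161051.
The series is valid for |w/d| < 1, i.e. |z − z₀| < |d|.
Radius of convergence: R = |2 − z₀| = |11| = 11 (distance from z₀ to the singularity z = 2).

c_0 = 1/1331, c_1 = 3/14641, c_2 = 6/161051; R = 11.


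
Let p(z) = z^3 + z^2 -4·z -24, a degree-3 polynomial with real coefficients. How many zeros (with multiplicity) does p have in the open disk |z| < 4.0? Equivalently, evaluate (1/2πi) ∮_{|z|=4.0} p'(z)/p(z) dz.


The zeros of p are: 3, (-2 + 2i), (-2 - 2i).
Their magnitudes are: 3, 2.828, 2.828.
Zeros with |z| < R = 4.0: 3, (-2 + 2i), (-2 - 2i).
Count = 3.
By the argument principle, (1/2πi) ∮_{|z|=R} p'(z)/p(z) dz equals exactly this count.

Number of zeros inside |z| < 4.0: 3.


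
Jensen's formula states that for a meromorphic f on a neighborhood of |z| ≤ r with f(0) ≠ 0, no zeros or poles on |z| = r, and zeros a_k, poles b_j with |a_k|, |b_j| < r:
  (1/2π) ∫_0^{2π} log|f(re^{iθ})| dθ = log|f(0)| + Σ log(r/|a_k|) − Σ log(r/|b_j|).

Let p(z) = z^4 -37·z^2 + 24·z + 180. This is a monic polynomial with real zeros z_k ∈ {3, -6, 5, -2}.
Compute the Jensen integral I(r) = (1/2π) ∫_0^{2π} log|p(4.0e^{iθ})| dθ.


Zeros: -6, -2, 3, 5; r = 4.0.
Inside |z| < r: -2, 3. Outside (|z| ≥ r): -6, 5.
p(0) = 180, so log|p(0)| = log(180) = 5.1930.
Apply Jensen: I(r) = log|p(0)| + Σ_k log(r/|z_k|), summed over zeros inside |z| < r.
  log(r/|z_k|) for z_k = 3: log(4.0/3) = 0.2877
  log(r/|z_k|) for z_k = -2: log(4.0/2) = 0.6931
  Outside zeros (-6, 5) contribute nothing to the Jensen sum.
Sum over inside zeros: 0.9808.
I(r) = log|p(0)| + (inside sum) = 5.1930 + 0.9808 = 6.1738.
Note: since some zeros are outside |z| ≤ r, the simplified n·log(r) form does NOT apply — only the inside zeros contribute.

I(r) ≈ 6.1738.


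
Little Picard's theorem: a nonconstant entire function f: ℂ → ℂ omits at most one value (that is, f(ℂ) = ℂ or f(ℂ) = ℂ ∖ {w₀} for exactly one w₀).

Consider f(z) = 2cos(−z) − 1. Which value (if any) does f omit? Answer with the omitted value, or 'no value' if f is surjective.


Little Picard bounds the complement of f(ℂ) to at most one point.
cos is entire and surjective onto ℂ: for every w ∈ ℂ, cos(ζ) = w has a solution ζ ∈ ℂ (e.g., via the complex inverse arccos). With ζ = −z this gives z = ζ/(-1). Then 2·cos(−z) takes every value in 2·ℂ = ℂ, and adding -1 is a bijection of ℂ. So f is surjective and omits no value. (Note: only on the real line is cos bounded by [−1, 1].)

Omitted value: no value.


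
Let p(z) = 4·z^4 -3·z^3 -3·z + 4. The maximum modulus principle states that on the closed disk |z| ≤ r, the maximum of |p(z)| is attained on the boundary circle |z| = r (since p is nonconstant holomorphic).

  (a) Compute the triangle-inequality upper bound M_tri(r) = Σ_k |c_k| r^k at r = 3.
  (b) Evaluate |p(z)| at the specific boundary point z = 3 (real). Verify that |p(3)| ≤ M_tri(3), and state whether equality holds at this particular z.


Coefficients: c_0 = 4, c_1 = -3, c_2 = 0, c_3 = -3, c_4 = 4. Radius r = 3.
Part (a). Triangle bound: M_tri(r) = Σ_k |c_k| r^k
  = |4|·3^0 + |-3|·3^1 + |0|·3^2 + |-3|·3^3 + |4|·3^4
  = 4 + 9 + 0 + 81 + 324 = 418.
This bounds M(r) := max_{|z|=r} |p(z)| from above; equality holds iff all terms c_k z^k can be made to align in phase at a single z on |z|=r.
Part (b). At z = 3 (real, on the circle |z| = r):
  p(3) = (4)·3^0 + (-3)·3^1 + (0)·3^2 + (-3)·3^3 + (4)·3^4 = 238.
  |p(3)| = 238.
Check: |p(3)| = 238 ≤ 418 = M_tri(3). ✓ Equality does not hold at z = 3 (the coefficients have mixed signs, so the terms do not all align in phase there).

M_tri(3) = 418; |p(3)| = 238; equality at z=3: no.
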